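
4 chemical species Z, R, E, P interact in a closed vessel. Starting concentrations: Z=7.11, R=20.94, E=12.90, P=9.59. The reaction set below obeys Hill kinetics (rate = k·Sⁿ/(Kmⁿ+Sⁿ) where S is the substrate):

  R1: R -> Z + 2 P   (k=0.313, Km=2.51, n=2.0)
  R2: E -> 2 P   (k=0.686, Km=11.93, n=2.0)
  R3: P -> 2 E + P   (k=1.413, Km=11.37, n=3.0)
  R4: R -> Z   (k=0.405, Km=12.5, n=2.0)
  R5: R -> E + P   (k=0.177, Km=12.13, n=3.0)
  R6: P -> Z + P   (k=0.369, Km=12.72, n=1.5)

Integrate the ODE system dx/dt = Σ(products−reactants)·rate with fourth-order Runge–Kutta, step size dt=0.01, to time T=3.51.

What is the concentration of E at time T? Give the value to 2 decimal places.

E at T = 17.42

RK4 with dt=0.01: 351 steps to T=3.51. Trajectory (selected grid times):
t=0.00: Z=7.11 R=20.94 E=12.90 P=9.59
t=0.39: Z=7.40 R=20.65 E=13.25 P=10.18
t=0.78: Z=7.70 R=20.35 E=13.64 P=10.78
t=1.17: Z=8.00 R=20.06 E=14.07 P=11.38
t=1.56: Z=8.30 R=19.77 E=14.54 P=11.99
t=1.95: Z=8.60 R=19.48 E=15.05 P=12.61
t=2.34: Z=8.91 R=19.20 E=15.60 P=13.24
t=2.73: Z=9.21 R=18.91 E=16.18 P=13.88
t=3.12: Z=9.52 R=18.63 E=16.78 P=14.52
t=3.51: Z=9.83 R=18.35 E=17.42 P=15.18
Read off E at T=3.51: 17.42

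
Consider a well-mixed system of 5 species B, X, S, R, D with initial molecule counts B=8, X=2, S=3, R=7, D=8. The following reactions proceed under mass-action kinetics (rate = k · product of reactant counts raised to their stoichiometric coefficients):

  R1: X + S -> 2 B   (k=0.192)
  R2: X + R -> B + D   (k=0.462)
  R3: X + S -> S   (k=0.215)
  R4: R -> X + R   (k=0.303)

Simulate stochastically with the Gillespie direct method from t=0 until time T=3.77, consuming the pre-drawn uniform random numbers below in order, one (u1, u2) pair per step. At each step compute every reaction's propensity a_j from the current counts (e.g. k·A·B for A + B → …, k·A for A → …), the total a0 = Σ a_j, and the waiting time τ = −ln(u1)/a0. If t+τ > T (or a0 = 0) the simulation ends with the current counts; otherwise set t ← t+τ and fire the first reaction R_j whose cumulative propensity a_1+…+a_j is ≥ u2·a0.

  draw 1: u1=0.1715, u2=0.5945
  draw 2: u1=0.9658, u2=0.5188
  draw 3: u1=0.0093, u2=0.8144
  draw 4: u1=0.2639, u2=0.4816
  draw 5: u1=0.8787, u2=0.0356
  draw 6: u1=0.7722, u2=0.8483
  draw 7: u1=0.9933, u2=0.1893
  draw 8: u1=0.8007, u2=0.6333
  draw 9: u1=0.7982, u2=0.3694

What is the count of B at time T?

B at T = 12

t=0.000: B=8 X=2 S=3 R=7 D=8
Draw 1: a1=1.152, a2=6.468, a3=1.290, a4=2.121, a0=11.031; τ=−ln(0.1715)/11.031=0.160 → t=0.160; u2·a0=0.5945·11.031=6.558; a1=1.152 < 6.558 ≤ a1+a2=7.620 → R2 fires; B=9 X=1 S=3 R=6 D=9
Draw 2: a1=0.576, a2=2.772, a3=0.645, a4=1.818, a0=5.811; τ=−ln(0.9658)/5.811=0.006 → t=0.166; u2·a0=0.5188·5.811=3.015; a1=0.576 < 3.015 ≤ a1+a2=3.348 → R2 fires; B=10 X=0 S=3 R=5 D=10
Draw 3: a1=0.000, a2=0.000, a3=0.000, a4=1.515, a0=1.515; τ=−ln(0.0093)/1.515=3.088 → t=3.253; u2·a0=0.8144·1.515=1.234; a1+…+a3=0.000 < 1.234 ≤ a1+…+a4=1.515 → R4 fires; B=10 X=1 S=3 R=5 D=10
Draw 4: a1=0.576, a2=2.310, a3=0.645, a4=1.515, a0=5.046; τ=−ln(0.2639)/5.046=0.264 → t=3.517; u2·a0=0.4816·5.046=2.430; a1=0.576 < 2.430 ≤ a1+a2=2.886 → R2 fires; B=11 X=0 S=3 R=4 D=11
Draw 5: a1=0.000, a2=0.000, a3=0.000, a4=1.212, a0=1.212; τ=−ln(0.8787)/1.212=0.107 → t=3.624; u2·a0=0.0356·1.212=0.043; a1+…+a3=0.000 < 0.043 ≤ a1+…+a4=1.212 → R4 fires; B=11 X=1 S=3 R=4 D=11
Draw 6: a1=0.576, a2=1.848, a3=0.645, a4=1.212, a0=4.281; τ=−ln(0.7722)/4.281=0.060 → t=3.685; u2·a0=0.8483·4.281=3.632; a1+…+a3=3.069 < 3.632 ≤ a1+…+a4=4.281 → R4 fires; B=11 X=2 S=3 R=4 D=11
Draw 7: a1=1.152, a2=3.696, a3=1.290, a4=1.212, a0=7.350; τ=−ln(0.9933)/7.350=0.001 → t=3.685; u2·a0=0.1893·7.350=1.391; a1=1.152 < 1.391 ≤ a1+a2=4.848 → R2 fires; B=12 X=1 S=3 R=3 D=12
Draw 8: a1=0.576, a2=1.386, a3=0.645, a4=0.909, a0=3.516; τ=−ln(0.8007)/3.516=0.063 → t=3.749; u2·a0=0.6333·3.516=2.227; a1+a2=1.962 < 2.227 ≤ a1+…+a3=2.607 → R3 fires; B=12 X=0 S=3 R=3 D=12
Draw 9: a1=0.000, a2=0.000, a3=0.000, a4=0.909, a0=0.909; τ=−ln(0.7982)/0.909=0.248 → t=3.997 > T=3.77: stop.
Read off B at T=3.77: 12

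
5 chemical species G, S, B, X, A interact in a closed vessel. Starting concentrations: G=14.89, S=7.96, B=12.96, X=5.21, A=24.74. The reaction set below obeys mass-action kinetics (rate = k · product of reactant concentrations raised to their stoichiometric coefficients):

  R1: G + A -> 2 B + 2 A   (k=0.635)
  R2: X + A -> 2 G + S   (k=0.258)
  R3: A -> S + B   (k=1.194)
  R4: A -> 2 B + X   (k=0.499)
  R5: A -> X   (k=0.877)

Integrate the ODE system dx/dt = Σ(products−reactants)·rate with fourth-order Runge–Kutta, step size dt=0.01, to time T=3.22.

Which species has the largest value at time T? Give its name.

Dominant species at T: B

RK4 with dt=0.01: 322 steps to T=3.22. Trajectory (selected grid times):
t=0.00: G=14.89 S=7.96 B=12.96 X=5.21 A=24.74
t=0.36: G=4.34 S=33.29 B=109.81 X=5.32 A=23.35
t=0.72: G=4.33 S=50.85 B=162.39 X=5.33 A=15.19
t=1.07: G=4.33 S=62.02 B=195.83 X=5.33 A=10.00
t=1.43: G=4.33 S=69.54 B=218.35 X=5.33 A=6.51
t=1.79: G=4.33 S=74.43 B=233.01 X=5.33 A=4.23
t=2.15: G=4.33 S=77.62 B=242.54 X=5.33 A=2.75
t=2.50: G=4.33 S=79.64 B=248.60 X=5.33 A=1.81
t=2.86: G=4.33 S=81.00 B=252.68 X=5.33 A=1.18
t=3.22: G=4.33 S=81.89 B=255.34 X=5.33 A=0.77
At T=3.22: G=4.33 S=81.89 B=255.34 X=5.33 A=0.77; the largest is B.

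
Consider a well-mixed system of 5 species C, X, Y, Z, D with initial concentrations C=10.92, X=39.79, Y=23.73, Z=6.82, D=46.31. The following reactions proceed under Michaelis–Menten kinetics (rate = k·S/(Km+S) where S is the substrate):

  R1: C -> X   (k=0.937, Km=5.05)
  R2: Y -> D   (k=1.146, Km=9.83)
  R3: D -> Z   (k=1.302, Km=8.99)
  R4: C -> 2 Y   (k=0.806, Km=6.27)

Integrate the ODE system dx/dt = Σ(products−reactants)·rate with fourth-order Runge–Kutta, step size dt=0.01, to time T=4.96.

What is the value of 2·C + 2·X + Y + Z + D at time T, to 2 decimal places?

Value at T = 178.28

Check how each reaction changes W = 2·C + 2·X + Y + Z + D (weight of products minus weight of reactants):
R1: C -> X: (2·1) − (2·1) = 2 − 2 = 0
R2: Y -> D: (1·1) − (1·1) = 1 − 1 = 0
R3: D -> Z: (1·1) − (1·1) = 1 − 1 = 0
R4: C -> 2 Y: (1·2) − (2·1) = 2 − 2 = 0
Every reaction leaves W unchanged, so W is conserved and no simulation is needed: W(T) = W(0) = 2·10.92 + 2·39.79 + 23.73 + 6.82 + 46.31 = 178.28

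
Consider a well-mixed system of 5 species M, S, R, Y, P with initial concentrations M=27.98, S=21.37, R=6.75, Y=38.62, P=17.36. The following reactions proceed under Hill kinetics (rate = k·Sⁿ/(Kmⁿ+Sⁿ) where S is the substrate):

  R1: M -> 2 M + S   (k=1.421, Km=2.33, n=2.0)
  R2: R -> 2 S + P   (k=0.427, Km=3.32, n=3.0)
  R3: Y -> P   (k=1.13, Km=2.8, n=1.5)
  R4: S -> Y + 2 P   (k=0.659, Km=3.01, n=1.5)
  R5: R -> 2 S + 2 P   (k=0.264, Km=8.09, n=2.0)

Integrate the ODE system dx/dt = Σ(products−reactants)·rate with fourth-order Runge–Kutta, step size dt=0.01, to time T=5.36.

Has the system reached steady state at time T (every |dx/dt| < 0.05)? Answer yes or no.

Steady state at T: no

RK4 with dt=0.01: 536 steps to T=5.36. Trajectory (selected grid times):
t=0.00: M=27.98 S=21.37 R=6.75 Y=38.62 P=17.36
t=0.60: M=28.83 S=22.42 R=6.46 Y=38.33 P=19.13
t=1.19: M=29.66 S=23.44 R=6.18 Y=38.05 P=20.87
t=1.79: M=30.51 S=24.46 R=5.90 Y=37.76 P=22.62
t=2.38: M=31.34 S=25.45 R=5.64 Y=37.48 P=24.34
t=2.98: M=32.19 S=26.44 R=5.38 Y=37.20 P=26.07
t=3.57: M=33.02 S=27.39 R=5.13 Y=36.92 P=27.77
t=4.17: M=33.87 S=28.35 R=4.89 Y=36.64 P=29.48
t=4.76: M=34.71 S=29.26 R=4.66 Y=36.36 P=31.16
t=5.36: M=35.56 S=30.17 R=4.44 Y=36.08 P=32.85
Rates at T: R1=1.4149, R2=0.3010, R3=1.1061, R4=0.6389, R5=0.0611
dx/dt at T (Σ net stoichiometry × rate): M=+1.4149, S=+1.5003, R=-0.3621, Y=-0.4672, P=+2.8070
Largest |dx/dt| is |+2.8070| (P) ≥ 0.05 → not steady.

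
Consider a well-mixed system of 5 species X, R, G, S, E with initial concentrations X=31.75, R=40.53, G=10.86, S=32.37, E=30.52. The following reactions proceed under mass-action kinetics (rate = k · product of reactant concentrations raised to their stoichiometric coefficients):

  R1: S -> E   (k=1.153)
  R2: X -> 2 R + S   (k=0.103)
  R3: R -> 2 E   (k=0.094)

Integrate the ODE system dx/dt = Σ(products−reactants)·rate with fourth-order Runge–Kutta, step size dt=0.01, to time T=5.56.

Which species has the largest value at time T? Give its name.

RK4 with dt=0.01: 556 steps to T=5.56. Trajectory (selected grid times):
t=0.00: X=31.75 R=40.53 G=10.86 S=32.37 E=30.52
t=0.62: X=29.79 R=42.05 G=10.86 S=17.24 E=52.43
t=1.24: X=27.94 R=43.25 G=10.86 S=9.74 E=66.74
t=1.85: X=26.24 R=44.15 G=10.86 S=6.04 E=77.16
t=2.47: X=24.62 R=44.80 G=10.86 S=4.11 E=85.90
t=3.09: X=23.10 R=45.22 G=10.86 S=3.10 E=93.69
t=3.71: X=21.67 R=45.44 G=10.86 S=2.53 E=100.97
t=4.32: X=20.35 R=45.47 G=10.86 S=2.20 E=107.83
t=4.94: X=19.09 R=45.34 G=10.86 S=1.97 E=114.61
t=5.56: X=17.91 R=45.06 G=10.86 S=1.80 E=121.23
At T=5.56: X=17.91 R=45.06 G=10.86 S=1.80 E=121.23; the largest is E.

Dominant species at T: E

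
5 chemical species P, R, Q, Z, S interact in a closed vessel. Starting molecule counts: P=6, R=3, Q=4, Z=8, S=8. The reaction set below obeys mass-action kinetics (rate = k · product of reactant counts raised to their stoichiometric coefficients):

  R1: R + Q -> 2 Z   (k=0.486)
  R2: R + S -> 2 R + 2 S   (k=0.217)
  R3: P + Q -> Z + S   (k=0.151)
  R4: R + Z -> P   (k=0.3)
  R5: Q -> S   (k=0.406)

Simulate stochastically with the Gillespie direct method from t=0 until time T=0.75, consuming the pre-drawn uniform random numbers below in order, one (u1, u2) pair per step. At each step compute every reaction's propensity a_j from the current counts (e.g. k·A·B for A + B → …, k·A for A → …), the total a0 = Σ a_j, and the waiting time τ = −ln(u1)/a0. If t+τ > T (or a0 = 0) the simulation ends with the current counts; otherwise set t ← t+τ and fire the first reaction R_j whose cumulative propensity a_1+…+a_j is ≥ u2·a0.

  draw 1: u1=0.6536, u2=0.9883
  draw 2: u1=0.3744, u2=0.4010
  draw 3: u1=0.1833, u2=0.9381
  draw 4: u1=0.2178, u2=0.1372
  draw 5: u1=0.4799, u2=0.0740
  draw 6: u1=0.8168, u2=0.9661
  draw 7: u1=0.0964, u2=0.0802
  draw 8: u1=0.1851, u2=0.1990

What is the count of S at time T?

t=0.000: P=6 R=3 Q=4 Z=8 S=8
Draw 1: a1=5.832, a2=5.208, a3=3.624, a4=7.200, a5=1.624, a0=23.488; τ=−ln(0.6536)/23.488=0.018 → t=0.018; u2·a0=0.9883·23.488=23.213; a1+…+a4=21.864 < 23.213 ≤ a1+…+a5=23.488 → R5 fires; P=6 R=3 Q=3 Z=8 S=9
Draw 2: a1=4.374, a2=5.859, a3=2.718, a4=7.200, a5=1.218, a0=21.369; τ=−ln(0.3744)/21.369=0.046 → t=0.064; u2·a0=0.4010·21.369=8.569; a1=4.374 < 8.569 ≤ a1+a2=10.233 → R2 fires; P=6 R=4 Q=3 Z=8 S=10
Draw 3: a1=5.832, a2=8.680, a3=2.718, a4=9.600, a5=1.218, a0=28.048; τ=−ln(0.1833)/28.048=0.060 → t=0.125; u2·a0=0.9381·28.048=26.312; a1+…+a3=17.230 < 26.312 ≤ a1+…+a4=26.830 → R4 fires; P=7 R=3 Q=3 Z=7 S=10
Draw 4: a1=4.374, a2=6.510, a3=3.171, a4=6.300, a5=1.218, a0=21.573; τ=−ln(0.2178)/21.573=0.071 → t=0.195; u2·a0=0.1372·21.573=2.960 ≤ a1=4.374 → R1 fires; P=7 R=2 Q=2 Z=9 S=10
Draw 5: a1=1.944, a2=4.340, a3=2.114, a4=5.400, a5=0.812, a0=14.610; τ=−ln(0.4799)/14.610=0.050 → t=0.245; u2·a0=0.0740·14.610=1.081 ≤ a1=1.944 → R1 fires; P=7 R=1 Q=1 Z=11 S=10
Draw 6: a1=0.486, a2=2.170, a3=1.057, a4=3.300, a5=0.406, a0=7.419; τ=−ln(0.8168)/7.419=0.027 → t=0.273; u2·a0=0.9661·7.419=7.167; a1+…+a4=7.013 < 7.167 ≤ a1+…+a5=7.419 → R5 fires; P=7 R=1 Q=0 Z=11 S=11
Draw 7: a1=0.000, a2=2.387, a3=0.000, a4=3.300, a5=0.000, a0=5.687; τ=−ln(0.0964)/5.687=0.411 → t=0.684; u2·a0=0.0802·5.687=0.456; a1=0.000 < 0.456 ≤ a1+a2=2.387 → R2 fires; P=7 R=2 Q=0 Z=11 S=12
Draw 8: a1=0.000, a2=5.208, a3=0.000, a4=6.600, a5=0.000, a0=11.808; τ=−ln(0.1851)/11.808=0.143 → t=0.827 > T=0.75: stop.
Read off S at T=0.75: 12

S at T = 12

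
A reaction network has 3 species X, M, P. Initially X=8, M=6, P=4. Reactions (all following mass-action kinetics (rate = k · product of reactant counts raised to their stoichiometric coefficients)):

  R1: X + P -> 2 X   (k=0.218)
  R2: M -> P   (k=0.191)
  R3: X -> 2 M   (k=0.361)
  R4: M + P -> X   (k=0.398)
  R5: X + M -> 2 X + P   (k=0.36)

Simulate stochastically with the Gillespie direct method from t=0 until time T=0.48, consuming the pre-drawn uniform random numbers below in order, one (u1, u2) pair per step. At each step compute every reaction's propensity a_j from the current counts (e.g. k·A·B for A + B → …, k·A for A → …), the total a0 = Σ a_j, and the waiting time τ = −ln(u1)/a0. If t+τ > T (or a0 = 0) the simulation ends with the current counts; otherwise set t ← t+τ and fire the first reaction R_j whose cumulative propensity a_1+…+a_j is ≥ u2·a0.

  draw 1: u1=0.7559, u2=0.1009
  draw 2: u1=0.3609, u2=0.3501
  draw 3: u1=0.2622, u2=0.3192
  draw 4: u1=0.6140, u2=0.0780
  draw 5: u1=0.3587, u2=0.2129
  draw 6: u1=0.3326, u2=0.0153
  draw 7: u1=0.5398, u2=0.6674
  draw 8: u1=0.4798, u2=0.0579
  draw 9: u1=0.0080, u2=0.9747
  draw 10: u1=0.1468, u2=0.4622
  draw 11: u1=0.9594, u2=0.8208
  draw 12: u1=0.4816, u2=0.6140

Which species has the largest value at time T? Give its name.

t=0.000: X=8 M=6 P=4
Draw 1: a1=6.976, a2=1.146, a3=2.888, a4=9.552, a5=17.280, a0=37.842; τ=−ln(0.7559)/37.842=0.007 → t=0.007; u2·a0=0.1009·37.842=3.818 ≤ a1=6.976 → R1 fires; X=9 M=6 P=3
Draw 2: a1=5.886, a2=1.146, a3=3.249, a4=7.164, a5=19.440, a0=36.885; τ=−ln(0.3609)/36.885=0.028 → t=0.035; u2·a0=0.3501·36.885=12.913; a1+…+a3=10.281 < 12.913 ≤ a1+…+a4=17.445 → R4 fires; X=10 M=5 P=2
Draw 3: a1=4.360, a2=0.955, a3=3.610, a4=3.980, a5=18.000, a0=30.905; τ=−ln(0.2622)/30.905=0.043 → t=0.078; u2·a0=0.3192·30.905=9.865; a1+…+a3=8.925 < 9.865 ≤ a1+…+a4=12.905 → R4 fires; X=11 M=4 P=1
Draw 4: a1=2.398, a2=0.764, a3=3.971, a4=1.592, a5=15.840, a0=24.565; τ=−ln(0.6140)/24.565=0.020 → t=0.098; u2·a0=0.0780·24.565=1.916 ≤ a1=2.398 → R1 fires; X=12 M=4 P=0
Draw 5: a1=0.000, a2=0.764, a3=4.332, a4=0.000, a5=17.280, a0=22.376; τ=−ln(0.3587)/22.376=0.046 → t=0.144; u2·a0=0.2129·22.376=4.764; a1+a2=0.764 < 4.764 ≤ a1+…+a3=5.096 → R3 fires; X=11 M=6 P=0
Draw 6: a1=0.000, a2=1.146, a3=3.971, a4=0.000, a5=23.760, a0=28.877; τ=−ln(0.3326)/28.877=0.038 → t=0.182; u2·a0=0.0153·28.877=0.442; a1=0.000 < 0.442 ≤ a1+a2=1.146 → R2 fires; X=11 M=5 P=1
Draw 7: a1=2.398, a2=0.955, a3=3.971, a4=1.990, a5=19.800, a0=29.114; τ=−ln(0.5398)/29.114=0.021 → t=0.203; u2·a0=0.6674·29.114=19.431; a1+…+a4=9.314 < 19.431 ≤ a1+…+a5=29.114 → R5 fires; X=12 M=4 P=2
Draw 8: a1=5.232, a2=0.764, a3=4.332, a4=3.184, a5=17.280, a0=30.792; τ=−ln(0.4798)/30.792=0.024 → t=0.227; u2·a0=0.0579·30.792=1.783 ≤ a1=5.232 → R1 fires; X=13 M=4 P=1
Draw 9: a1=2.834, a2=0.764, a3=4.693, a4=1.592, a5=18.720, a0=28.603; τ=−ln(0.0080)/28.603=0.169 → t=0.396; u2·a0=0.9747·28.603=27.879; a1+…+a4=9.883 < 27.879 ≤ a1+…+a5=28.603 → R5 fires; X=14 M=3 P=2
Draw 10: a1=6.104, a2=0.573, a3=5.054, a4=2.388, a5=15.120, a0=29.239; τ=−ln(0.1468)/29.239=0.066 → t=0.462; u2·a0=0.4622·29.239=13.514; a1+…+a3=11.731 < 13.514 ≤ a1+…+a4=14.119 → R4 fires; X=15 M=2 P=1
Draw 11: a1=3.270, a2=0.382, a3=5.415, a4=0.796, a5=10.800, a0=20.663; τ=−ln(0.9594)/20.663=0.002 → t=0.464; u2·a0=0.8208·20.663=16.960; a1+…+a4=9.863 < 16.960 ≤ a1+…+a5=20.663 → R5 fires; X=16 M=1 P=2
Draw 12: a1=6.976, a2=0.191, a3=5.776, a4=0.796, a5=5.760, a0=19.499; τ=−ln(0.4816)/19.499=0.037 → t=0.501 > T=0.48: stop.
At T=0.48: X=16 M=1 P=2; the largest is X.

Dominant species at T: X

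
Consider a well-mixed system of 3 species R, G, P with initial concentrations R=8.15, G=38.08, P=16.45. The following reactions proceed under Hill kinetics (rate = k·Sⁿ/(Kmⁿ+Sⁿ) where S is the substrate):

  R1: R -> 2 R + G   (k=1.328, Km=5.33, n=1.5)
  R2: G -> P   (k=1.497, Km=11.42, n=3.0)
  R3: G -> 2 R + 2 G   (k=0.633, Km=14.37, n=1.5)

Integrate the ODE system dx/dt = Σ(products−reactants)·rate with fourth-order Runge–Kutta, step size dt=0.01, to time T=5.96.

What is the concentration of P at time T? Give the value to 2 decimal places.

P at T = 25.14

RK4 with dt=0.01: 596 steps to T=5.96. Trajectory (selected grid times):
t=0.00: R=8.15 G=38.08 P=16.45
t=0.66: R=9.42 G=38.05 P=17.41
t=1.32: R=10.73 G=38.06 P=18.37
t=1.99: R=12.10 G=38.10 P=19.35
t=2.65: R=13.47 G=38.17 P=20.31
t=3.31: R=14.86 G=38.26 P=21.28
t=3.97: R=16.27 G=38.37 P=22.24
t=4.64: R=17.71 G=38.49 P=23.22
t=5.30: R=19.15 G=38.63 P=24.18
t=5.96: R=20.60 G=38.77 P=25.14
Read off P at T=5.96: 25.14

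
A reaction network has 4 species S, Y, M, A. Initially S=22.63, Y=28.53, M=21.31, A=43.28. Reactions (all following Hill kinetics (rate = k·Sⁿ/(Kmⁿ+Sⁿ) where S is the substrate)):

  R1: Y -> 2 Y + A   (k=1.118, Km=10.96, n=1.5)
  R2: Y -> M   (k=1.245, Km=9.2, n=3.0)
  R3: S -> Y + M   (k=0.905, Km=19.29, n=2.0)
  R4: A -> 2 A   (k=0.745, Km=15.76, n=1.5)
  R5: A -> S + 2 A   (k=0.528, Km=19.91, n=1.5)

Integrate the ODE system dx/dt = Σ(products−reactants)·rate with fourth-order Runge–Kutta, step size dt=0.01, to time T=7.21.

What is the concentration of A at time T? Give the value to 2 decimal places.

RK4 with dt=0.01: 721 steps to T=7.21. Trajectory (selected grid times):
t=0.00: S=22.63 Y=28.53 M=21.31 A=43.28
t=0.80: S=22.54 Y=28.71 M=22.69 A=44.82
t=1.60: S=22.45 Y=28.88 M=24.07 A=46.37
t=2.40: S=22.36 Y=29.06 M=25.46 A=47.92
t=3.20: S=22.28 Y=29.24 M=26.84 A=49.49
t=4.01: S=22.21 Y=29.41 M=28.23 A=51.08
t=4.81: S=22.14 Y=29.59 M=29.61 A=52.66
t=5.61: S=22.07 Y=29.76 M=30.99 A=54.25
t=6.41: S=22.01 Y=29.94 M=32.37 A=55.84
t=7.21: S=21.95 Y=30.11 M=33.74 A=57.45
Read off A at T=7.21: 57.45

A at T = 57.45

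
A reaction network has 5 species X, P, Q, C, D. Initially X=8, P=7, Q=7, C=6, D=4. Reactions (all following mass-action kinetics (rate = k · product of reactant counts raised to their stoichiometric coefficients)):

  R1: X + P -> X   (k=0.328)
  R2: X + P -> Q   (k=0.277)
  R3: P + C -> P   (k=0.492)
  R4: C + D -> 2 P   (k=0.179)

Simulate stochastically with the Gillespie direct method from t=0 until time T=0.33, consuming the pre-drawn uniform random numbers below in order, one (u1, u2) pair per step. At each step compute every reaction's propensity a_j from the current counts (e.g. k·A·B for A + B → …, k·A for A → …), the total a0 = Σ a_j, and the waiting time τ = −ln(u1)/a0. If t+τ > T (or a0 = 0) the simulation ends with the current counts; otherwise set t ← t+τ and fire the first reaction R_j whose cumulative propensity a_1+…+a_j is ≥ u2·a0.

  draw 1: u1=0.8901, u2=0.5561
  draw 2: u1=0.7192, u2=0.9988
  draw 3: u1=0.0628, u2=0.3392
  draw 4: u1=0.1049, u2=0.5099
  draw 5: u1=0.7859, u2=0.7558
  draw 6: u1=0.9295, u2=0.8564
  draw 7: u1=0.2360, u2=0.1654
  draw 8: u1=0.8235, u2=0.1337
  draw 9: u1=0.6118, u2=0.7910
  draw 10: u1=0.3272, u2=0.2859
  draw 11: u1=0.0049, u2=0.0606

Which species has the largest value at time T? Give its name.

t=0.000: X=8 P=7 Q=7 C=6 D=4
Draw 1: a1=18.368, a2=15.512, a3=20.664, a4=4.296, a0=58.840; τ=−ln(0.8901)/58.840=0.002 → t=0.002; u2·a0=0.5561·58.840=32.721; a1=18.368 < 32.721 ≤ a1+a2=33.880 → R2 fires; X=7 P=6 Q=8 C=6 D=4
Draw 2: a1=13.776, a2=11.634, a3=17.712, a4=4.296, a0=47.418; τ=−ln(0.7192)/47.418=0.007 → t=0.009; u2·a0=0.9988·47.418=47.361; a1+…+a3=43.122 < 47.361 ≤ a1+…+a4=47.418 → R4 fires; X=7 P=8 Q=8 C=5 D=3
Draw 3: a1=18.368, a2=15.512, a3=19.680, a4=2.685, a0=56.245; τ=−ln(0.0628)/56.245=0.049 → t=0.058; u2·a0=0.3392·56.245=19.078; a1=18.368 < 19.078 ≤ a1+a2=33.880 → R2 fires; X=6 P=7 Q=9 C=5 D=3
Draw 4: a1=13.776, a2=11.634, a3=17.220, a4=2.685, a0=45.315; τ=−ln(0.1049)/45.315=0.050 → t=0.108; u2·a0=0.5099·45.315=23.106; a1=13.776 < 23.106 ≤ a1+a2=25.410 → R2 fires; X=5 P=6 Q=10 C=5 D=3
Draw 5: a1=9.840, a2=8.310, a3=14.760, a4=2.685, a0=35.595; τ=−ln(0.7859)/35.595=0.007 → t=0.115; u2·a0=0.7558·35.595=26.903; a1+a2=18.150 < 26.903 ≤ a1+…+a3=32.910 → R3 fires; X=5 P=6 Q=10 C=4 D=3
Draw 6: a1=9.840, a2=8.310, a3=11.808, a4=2.148, a0=32.106; τ=−ln(0.9295)/32.106=0.002 → t=0.117; u2·a0=0.8564·32.106=27.496; a1+a2=18.150 < 27.496 ≤ a1+…+a3=29.958 → R3 fires; X=5 P=6 Q=10 C=3 D=3
Draw 7: a1=9.840, a2=8.310, a3=8.856, a4=1.611, a0=28.617; τ=−ln(0.2360)/28.617=0.050 → t=0.167; u2·a0=0.1654·28.617=4.733 ≤ a1=9.840 → R1 fires; X=5 P=5 Q=10 C=3 D=3
Draw 8: a1=8.200, a2=6.925, a3=7.380, a4=1.611, a0=24.116; τ=−ln(0.8235)/24.116=0.008 → t=0.175; u2·a0=0.1337·24.116=3.224 ≤ a1=8.200 → R1 fires; X=5 P=4 Q=10 C=3 D=3
Draw 9: a1=6.560, a2=5.540, a3=5.904, a4=1.611, a0=19.615; τ=−ln(0.6118)/19.615=0.025 → t=0.201; u2·a0=0.7910·19.615=15.515; a1+a2=12.100 < 15.515 ≤ a1+…+a3=18.004 → R3 fires; X=5 P=4 Q=10 C=2 D=3
Draw 10: a1=6.560, a2=5.540, a3=3.936, a4=1.074, a0=17.110; τ=−ln(0.3272)/17.110=0.065 → t=0.266; u2·a0=0.2859·17.110=4.892 ≤ a1=6.560 → R1 fires; X=5 P=3 Q=10 C=2 D=3
Draw 11: a1=4.920, a2=4.155, a3=2.952, a4=1.074, a0=13.101; τ=−ln(0.0049)/13.101=0.406 → t=0.672 > T=0.33: stop.
At T=0.33: X=5 P=3 Q=10 C=2 D=3; the largest is Q.

Dominant species at T: Q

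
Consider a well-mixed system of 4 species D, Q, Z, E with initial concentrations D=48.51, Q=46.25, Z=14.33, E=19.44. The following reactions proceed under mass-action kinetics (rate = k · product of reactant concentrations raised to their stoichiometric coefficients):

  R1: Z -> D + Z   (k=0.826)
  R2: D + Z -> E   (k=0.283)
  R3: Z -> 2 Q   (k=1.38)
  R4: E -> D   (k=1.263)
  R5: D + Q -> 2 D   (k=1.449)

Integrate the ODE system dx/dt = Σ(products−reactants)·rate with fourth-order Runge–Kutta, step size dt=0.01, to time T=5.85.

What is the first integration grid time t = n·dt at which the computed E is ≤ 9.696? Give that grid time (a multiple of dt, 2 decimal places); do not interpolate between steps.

Threshold first reached at t = 0.99

RK4 with dt=0.01: 585 steps to T=5.85. Trajectory (selected grid times):
t=0.00: D=48.51 Q=46.25 Z=14.33 E=19.44
t=0.65: D=101.49 Q=0.00 Z=0.00 E=14.83
t=0.98: D=106.55 Q=0.00 Z=0.00 E=9.77
t=0.99: D=106.67 Q=0.00 Z=0.00 E=9.65
t=1.30: D=109.80 Q=0.00 Z=0.00 E=6.52
t=1.95: D=113.45 Q=0.00 Z=0.00 E=2.87
t=2.60: D=115.06 Q=0.00 Z=0.00 E=1.26
t=3.25: D=115.76 Q=0.00 Z=0.00 E=0.56
t=3.90: D=116.07 Q=0.00 Z=0.00 E=0.24
t=4.55: D=116.21 Q=0.00 Z=0.00 E=0.11
t=5.20: D=116.27 Q=0.00 Z=0.00 E=0.05
t=5.85: D=116.30 Q=0.00 Z=0.00 E=0.02
E(0.98)=9.774 > 9.696 but E(0.99)=9.651 ≤ 9.696, so the first grid time is t=0.99.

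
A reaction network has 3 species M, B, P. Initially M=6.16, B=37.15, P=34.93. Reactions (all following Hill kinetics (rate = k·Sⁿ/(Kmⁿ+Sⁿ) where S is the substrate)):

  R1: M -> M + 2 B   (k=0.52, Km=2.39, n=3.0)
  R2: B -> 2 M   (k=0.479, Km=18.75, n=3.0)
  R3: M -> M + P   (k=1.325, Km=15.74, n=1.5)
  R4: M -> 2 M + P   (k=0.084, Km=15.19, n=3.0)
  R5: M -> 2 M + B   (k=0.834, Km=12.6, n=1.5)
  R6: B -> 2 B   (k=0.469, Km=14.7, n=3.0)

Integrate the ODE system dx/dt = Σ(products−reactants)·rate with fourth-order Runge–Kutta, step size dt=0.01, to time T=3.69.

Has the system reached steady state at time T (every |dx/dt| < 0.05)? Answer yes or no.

RK4 with dt=0.01: 369 steps to T=3.69. Trajectory (selected grid times):
t=0.00: M=6.16 B=37.15 P=34.93
t=0.41: M=6.60 B=37.65 P=35.04
t=0.82: M=7.05 B=38.17 P=35.17
t=1.23: M=7.51 B=38.69 P=35.30
t=1.64: M=7.98 B=39.22 P=35.44
t=2.05: M=8.46 B=39.76 P=35.60
t=2.46: M=8.94 B=40.31 P=35.76
t=2.87: M=9.44 B=40.86 P=35.94
t=3.28: M=9.94 B=41.42 P=36.12
t=3.69: M=10.46 B=41.99 P=36.31
Rates at T: R1=0.5139, R2=0.4398, R3=0.4654, R4=0.0207, R5=0.3590, R6=0.4497
dx/dt at T (Σ net stoichiometry × rate): M=+1.2594, B=+1.3966, P=+0.4860
Largest |dx/dt| is |+1.3966| (B) ≥ 0.05 → not steady.

Steady state at T: no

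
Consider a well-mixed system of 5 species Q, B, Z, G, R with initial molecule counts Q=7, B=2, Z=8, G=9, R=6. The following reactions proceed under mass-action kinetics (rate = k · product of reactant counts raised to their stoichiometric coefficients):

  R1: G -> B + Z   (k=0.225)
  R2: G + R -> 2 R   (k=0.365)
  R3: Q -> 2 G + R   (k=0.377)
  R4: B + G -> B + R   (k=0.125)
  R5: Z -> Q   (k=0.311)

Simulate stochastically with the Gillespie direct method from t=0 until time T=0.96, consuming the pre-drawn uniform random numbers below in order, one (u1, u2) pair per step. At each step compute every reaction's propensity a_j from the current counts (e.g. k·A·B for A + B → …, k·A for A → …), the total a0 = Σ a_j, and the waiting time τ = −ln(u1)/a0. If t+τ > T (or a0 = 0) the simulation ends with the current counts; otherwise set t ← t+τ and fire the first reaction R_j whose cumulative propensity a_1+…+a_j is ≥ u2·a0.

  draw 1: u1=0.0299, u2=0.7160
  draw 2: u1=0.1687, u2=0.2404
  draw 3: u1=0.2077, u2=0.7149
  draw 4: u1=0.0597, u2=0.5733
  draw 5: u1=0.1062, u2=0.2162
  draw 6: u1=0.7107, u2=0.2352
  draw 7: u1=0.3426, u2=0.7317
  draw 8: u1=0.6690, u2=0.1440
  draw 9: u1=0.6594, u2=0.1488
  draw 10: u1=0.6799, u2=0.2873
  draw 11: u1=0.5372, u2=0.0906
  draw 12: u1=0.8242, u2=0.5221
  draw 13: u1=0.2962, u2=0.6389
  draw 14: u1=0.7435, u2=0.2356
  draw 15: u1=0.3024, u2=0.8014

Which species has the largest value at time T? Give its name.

Dominant species at T: R

t=0.000: Q=7 B=2 Z=8 G=9 R=6
Draw 1: a1=2.025, a2=19.710, a3=2.639, a4=2.250, a5=2.488, a0=29.112; τ=−ln(0.0299)/29.112=0.121 → t=0.121; u2·a0=0.7160·29.112=20.844; a1=2.025 < 20.844 ≤ a1+a2=21.735 → R2 fires; Q=7 B=2 Z=8 G=8 R=7
Draw 2: a1=1.800, a2=20.440, a3=2.639, a4=2.000, a5=2.488, a0=29.367; τ=−ln(0.1687)/29.367=0.061 → t=0.181; u2·a0=0.2404·29.367=7.060; a1=1.800 < 7.060 ≤ a1+a2=22.240 → R2 fires; Q=7 B=2 Z=8 G=7 R=8
Draw 3: a1=1.575, a2=20.440, a3=2.639, a4=1.750, a5=2.488, a0=28.892; τ=−ln(0.2077)/28.892=0.054 → t=0.236; u2·a0=0.7149·28.892=20.655; a1=1.575 < 20.655 ≤ a1+a2=22.015 → R2 fires; Q=7 B=2 Z=8 G=6 R=9
Draw 4: a1=1.350, a2=19.710, a3=2.639, a4=1.500, a5=2.488, a0=27.687; τ=−ln(0.0597)/27.687=0.102 → t=0.337; u2·a0=0.5733·27.687=15.873; a1=1.350 < 15.873 ≤ a1+a2=21.060 → R2 fires; Q=7 B=2 Z=8 G=5 R=10
Draw 5: a1=1.125, a2=18.250, a3=2.639, a4=1.250, a5=2.488, a0=25.752; τ=−ln(0.1062)/25.752=0.087 → t=0.424; u2·a0=0.2162·25.752=5.568; a1=1.125 < 5.568 ≤ a1+a2=19.375 → R2 fires; Q=7 B=2 Z=8 G=4 R=11
Draw 6: a1=0.900, a2=16.060, a3=2.639, a4=1.000, a5=2.488, a0=23.087; τ=−ln(0.7107)/23.087=0.015 → t=0.439; u2·a0=0.2352·23.087=5.430; a1=0.900 < 5.430 ≤ a1+a2=16.960 → R2 fires; Q=7 B=2 Z=8 G=3 R=12
Draw 7: a1=0.675, a2=13.140, a3=2.639, a4=0.750, a5=2.488, a0=19.692; τ=−ln(0.3426)/19.692=0.054 → t=0.494; u2·a0=0.7317·19.692=14.409; a1+a2=13.815 < 14.409 ≤ a1+…+a3=16.454 → R3 fires; Q=6 B=2 Z=8 G=5 R=13
Draw 8: a1=1.125, a2=23.725, a3=2.262, a4=1.250, a5=2.488, a0=30.850; τ=−ln(0.6690)/30.850=0.013 → t=0.507; u2·a0=0.1440·30.850=4.442; a1=1.125 < 4.442 ≤ a1+a2=24.850 → R2 fires; Q=6 B=2 Z=8 G=4 R=14
Draw 9: a1=0.900, a2=20.440, a3=2.262, a4=1.000, a5=2.488, a0=27.090; τ=−ln(0.6594)/27.090=0.015 → t=0.522; u2·a0=0.1488·27.090=4.031; a1=0.900 < 4.031 ≤ a1+a2=21.340 → R2 fires; Q=6 B=2 Z=8 G=3 R=15
Draw 10: a1=0.675, a2=16.425, a3=2.262, a4=0.750, a5=2.488, a0=22.600; τ=−ln(0.6799)/22.600=0.017 → t=0.539; u2·a0=0.2873·22.600=6.493; a1=0.675 < 6.493 ≤ a1+a2=17.100 → R2 fires; Q=6 B=2 Z=8 G=2 R=16
Draw 11: a1=0.450, a2=11.680, a3=2.262, a4=0.500, a5=2.488, a0=17.380; τ=−ln(0.5372)/17.380=0.036 → t=0.575; u2·a0=0.0906·17.380=1.575; a1=0.450 < 1.575 ≤ a1+a2=12.130 → R2 fires; Q=6 B=2 Z=8 G=1 R=17
Draw 12: a1=0.225, a2=6.205, a3=2.262, a4=0.250, a5=2.488, a0=11.430; τ=−ln(0.8242)/11.430=0.017 → t=0.592; u2·a0=0.5221·11.430=5.968; a1=0.225 < 5.968 ≤ a1+a2=6.430 → R2 fires; Q=6 B=2 Z=8 G=0 R=18
Draw 13: a1=0.000, a2=0.000, a3=2.262, a4=0.000, a5=2.488, a0=4.750; τ=−ln(0.2962)/4.750=0.256 → t=0.848; u2·a0=0.6389·4.750=3.035; a1+…+a4=2.262 < 3.035 ≤ a1+…+a5=4.750 → R5 fires; Q=7 B=2 Z=7 G=0 R=18
Draw 14: a1=0.000, a2=0.000, a3=2.639, a4=0.000, a5=2.177, a0=4.816; τ=−ln(0.7435)/4.816=0.062 → t=0.909; u2·a0=0.2356·4.816=1.135; a1+a2=0.000 < 1.135 ≤ a1+…+a3=2.639 → R3 fires; Q=6 B=2 Z=7 G=2 R=19
Draw 15: a1=0.450, a2=13.870, a3=2.262, a4=0.500, a5=2.177, a0=19.259; τ=−ln(0.3024)/19.259=0.062 → t=0.972 > T=0.96: stop.
At T=0.96: Q=6 B=2 Z=7 G=2 R=19; the largest is R.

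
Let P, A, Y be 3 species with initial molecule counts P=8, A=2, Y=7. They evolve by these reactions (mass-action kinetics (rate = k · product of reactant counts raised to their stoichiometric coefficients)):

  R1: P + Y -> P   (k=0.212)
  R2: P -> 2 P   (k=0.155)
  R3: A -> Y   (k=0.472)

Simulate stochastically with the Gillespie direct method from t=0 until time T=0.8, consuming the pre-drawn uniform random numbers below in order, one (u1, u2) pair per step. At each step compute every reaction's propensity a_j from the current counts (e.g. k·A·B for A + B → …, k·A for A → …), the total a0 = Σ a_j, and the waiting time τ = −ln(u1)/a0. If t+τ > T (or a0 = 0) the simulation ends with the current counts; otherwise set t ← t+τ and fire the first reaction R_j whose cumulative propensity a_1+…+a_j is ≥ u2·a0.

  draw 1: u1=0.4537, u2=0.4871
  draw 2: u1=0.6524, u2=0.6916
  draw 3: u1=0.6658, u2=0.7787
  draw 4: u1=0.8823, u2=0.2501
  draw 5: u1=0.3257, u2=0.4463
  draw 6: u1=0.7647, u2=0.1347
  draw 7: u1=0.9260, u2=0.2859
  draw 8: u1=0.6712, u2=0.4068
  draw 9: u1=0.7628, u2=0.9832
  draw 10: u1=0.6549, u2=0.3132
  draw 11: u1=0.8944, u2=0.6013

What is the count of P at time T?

P at T = 9

t=0.000: P=8 A=2 Y=7
Draw 1: a1=11.872, a2=1.240, a3=0.944, a0=14.056; τ=−ln(0.4537)/14.056=0.056 → t=0.056; u2·a0=0.4871·14.056=6.847 ≤ a1=11.872 → R1 fires; P=8 A=2 Y=6
Draw 2: a1=10.176, a2=1.240, a3=0.944, a0=12.360; τ=−ln(0.6524)/12.360=0.035 → t=0.091; u2·a0=0.6916·12.360=8.548 ≤ a1=10.176 → R1 fires; P=8 A=2 Y=5
Draw 3: a1=8.480, a2=1.240, a3=0.944, a0=10.664; τ=−ln(0.6658)/10.664=0.038 → t=0.129; u2·a0=0.7787·10.664=8.304 ≤ a1=8.480 → R1 fires; P=8 A=2 Y=4
Draw 4: a1=6.784, a2=1.240, a3=0.944, a0=8.968; τ=−ln(0.8823)/8.968=0.014 → t=0.143; u2·a0=0.2501·8.968=2.243 ≤ a1=6.784 → R1 fires; P=8 A=2 Y=3
Draw 5: a1=5.088, a2=1.240, a3=0.944, a0=7.272; τ=−ln(0.3257)/7.272=0.154 → t=0.297; u2·a0=0.4463·7.272=3.245 ≤ a1=5.088 → R1 fires; P=8 A=2 Y=2
Draw 6: a1=3.392, a2=1.240, a3=0.944, a0=5.576; τ=−ln(0.7647)/5.576=0.048 → t=0.345; u2·a0=0.1347·5.576=0.751 ≤ a1=3.392 → R1 fires; P=8 A=2 Y=1
Draw 7: a1=1.696, a2=1.240, a3=0.944, a0=3.880; τ=−ln(0.9260)/3.880=0.020 → t=0.365; u2·a0=0.2859·3.880=1.109 ≤ a1=1.696 → R1 fires; P=8 A=2 Y=0
Draw 8: a1=0.000, a2=1.240, a3=0.944, a0=2.184; τ=−ln(0.6712)/2.184=0.183 → t=0.548; u2·a0=0.4068·2.184=0.888; a1=0.000 < 0.888 ≤ a1+a2=1.240 → R2 fires; P=9 A=2 Y=0
Draw 9: a1=0.000, a2=1.395, a3=0.944, a0=2.339; τ=−ln(0.7628)/2.339=0.116 → t=0.663; u2·a0=0.9832·2.339=2.300; a1+a2=1.395 < 2.300 ≤ a1+…+a3=2.339 → R3 fires; P=9 A=1 Y=1
Draw 10: a1=1.908, a2=1.395, a3=0.472, a0=3.775; τ=−ln(0.6549)/3.775=0.112 → t=0.776; u2·a0=0.3132·3.775=1.182 ≤ a1=1.908 → R1 fires; P=9 A=1 Y=0
Draw 11: a1=0.000, a2=1.395, a3=0.472, a0=1.867; τ=−ln(0.8944)/1.867=0.060 → t=0.835 > T=0.8: stop.
Read off P at T=0.8: 9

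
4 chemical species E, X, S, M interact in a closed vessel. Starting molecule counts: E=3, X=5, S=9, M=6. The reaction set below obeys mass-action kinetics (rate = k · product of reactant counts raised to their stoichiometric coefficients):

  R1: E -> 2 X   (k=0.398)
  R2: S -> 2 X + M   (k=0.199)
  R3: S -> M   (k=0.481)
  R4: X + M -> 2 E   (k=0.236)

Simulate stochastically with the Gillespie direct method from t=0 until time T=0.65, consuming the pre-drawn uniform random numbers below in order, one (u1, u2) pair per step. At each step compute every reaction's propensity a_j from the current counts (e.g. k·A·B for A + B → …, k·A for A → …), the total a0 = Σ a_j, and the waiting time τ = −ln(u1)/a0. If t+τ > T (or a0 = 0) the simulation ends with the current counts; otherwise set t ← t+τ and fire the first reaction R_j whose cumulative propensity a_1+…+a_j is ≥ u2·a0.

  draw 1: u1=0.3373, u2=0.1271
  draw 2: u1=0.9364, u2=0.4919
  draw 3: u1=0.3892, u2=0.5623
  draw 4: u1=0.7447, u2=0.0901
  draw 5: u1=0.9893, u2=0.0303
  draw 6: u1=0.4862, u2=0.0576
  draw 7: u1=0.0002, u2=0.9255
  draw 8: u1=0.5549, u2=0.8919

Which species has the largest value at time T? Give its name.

Dominant species at T: X

t=0.000: E=3 X=5 S=9 M=6
Draw 1: a1=1.194, a2=1.791, a3=4.329, a4=7.080, a0=14.394; τ=−ln(0.3373)/14.394=0.076 → t=0.076; u2·a0=0.1271·14.394=1.829; a1=1.194 < 1.829 ≤ a1+a2=2.985 → R2 fires; E=3 X=7 S=8 M=7
Draw 2: a1=1.194, a2=1.592, a3=3.848, a4=11.564, a0=18.198; τ=−ln(0.9364)/18.198=0.004 → t=0.079; u2·a0=0.4919·18.198=8.952; a1+…+a3=6.634 < 8.952 ≤ a1+…+a4=18.198 → R4 fires; E=5 X=6 S=8 M=6
Draw 3: a1=1.990, a2=1.592, a3=3.848, a4=8.496, a0=15.926; τ=−ln(0.3892)/15.926=0.059 → t=0.138; u2·a0=0.5623·15.926=8.955; a1+…+a3=7.430 < 8.955 ≤ a1+…+a4=15.926 → R4 fires; E=7 X=5 S=8 M=5
Draw 4: a1=2.786, a2=1.592, a3=3.848, a4=5.900, a0=14.126; τ=−ln(0.7447)/14.126=0.021 → t=0.159; u2·a0=0.0901·14.126=1.273 ≤ a1=2.786 → R1 fires; E=6 X=7 S=8 M=5
Draw 5: a1=2.388, a2=1.592, a3=3.848, a4=8.260, a0=16.088; τ=−ln(0.9893)/16.088=0.001 → t=0.160; u2·a0=0.0303·16.088=0.487 ≤ a1=2.388 → R1 fires; E=5 X=9 S=8 M=5
Draw 6: a1=1.990, a2=1.592, a3=3.848, a4=10.620, a0=18.050; τ=−ln(0.4862)/18.050=0.040 → t=0.200; u2·a0=0.0576·18.050=1.040 ≤ a1=1.990 → R1 fires; E=4 X=11 S=8 M=5
Draw 7: a1=1.592, a2=1.592, a3=3.848, a4=12.980, a0=20.012; τ=−ln(0.0002)/20.012=0.426 → t=0.625; u2·a0=0.9255·20.012=18.521; a1+…+a3=7.032 < 18.521 ≤ a1+…+a4=20.012 → R4 fires; E=6 X=10 S=8 M=4
Draw 8: a1=2.388, a2=1.592, a3=3.848, a4=9.440, a0=17.268; τ=−ln(0.5549)/17.268=0.034 → t=0.660 > T=0.65: stop.
At T=0.65: E=6 X=10 S=8 M=4; the largest is X.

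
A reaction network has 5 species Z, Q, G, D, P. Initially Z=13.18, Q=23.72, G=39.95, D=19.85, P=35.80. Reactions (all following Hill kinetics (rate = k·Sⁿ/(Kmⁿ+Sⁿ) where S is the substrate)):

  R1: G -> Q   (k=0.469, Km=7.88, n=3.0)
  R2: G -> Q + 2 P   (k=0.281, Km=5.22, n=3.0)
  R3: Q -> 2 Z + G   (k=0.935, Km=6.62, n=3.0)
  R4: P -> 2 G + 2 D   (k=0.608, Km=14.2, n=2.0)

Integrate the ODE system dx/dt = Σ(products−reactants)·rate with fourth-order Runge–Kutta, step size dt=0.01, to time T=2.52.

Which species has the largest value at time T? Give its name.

Dominant species at T: G

RK4 with dt=0.01: 252 steps to T=2.52. Trajectory (selected grid times):
t=0.00: Z=13.18 Q=23.72 G=39.95 D=19.85 P=35.80
t=0.28: Z=13.69 Q=23.67 G=40.29 D=20.14 P=35.81
t=0.56: Z=14.20 Q=23.63 G=40.63 D=20.44 P=35.82
t=0.84: Z=14.72 Q=23.58 G=40.97 D=20.73 P=35.83
t=1.12: Z=15.23 Q=23.53 G=41.32 D=21.03 P=35.84
t=1.40: Z=15.74 Q=23.48 G=41.66 D=21.32 P=35.85
t=1.68: Z=16.25 Q=23.44 G=42.00 D=21.62 P=35.86
t=1.96: Z=16.77 Q=23.39 G=42.34 D=21.91 P=35.87
t=2.24: Z=17.28 Q=23.34 G=42.68 D=22.20 P=35.88
t=2.52: Z=17.79 Q=23.30 G=43.02 D=22.50 P=35.89
At T=2.52: Z=17.79 Q=23.30 G=43.02 D=22.50 P=35.89; the largest is G.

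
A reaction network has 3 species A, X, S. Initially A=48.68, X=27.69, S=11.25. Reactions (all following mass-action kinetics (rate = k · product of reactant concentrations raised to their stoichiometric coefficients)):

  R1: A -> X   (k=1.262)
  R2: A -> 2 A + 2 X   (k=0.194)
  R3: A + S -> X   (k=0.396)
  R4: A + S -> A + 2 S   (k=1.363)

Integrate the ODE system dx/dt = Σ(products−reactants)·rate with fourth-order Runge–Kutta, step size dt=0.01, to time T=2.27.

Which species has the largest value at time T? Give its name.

Dominant species at T: S

RK4 with dt=0.01: 227 steps to T=2.27. Trajectory (selected grid times):
t=0.00: A=48.68 X=27.69 S=11.25
t=0.25: A=0.00 X=77.81 S=123.65
t=0.50: A=0.00 X=77.81 S=123.66
t=0.76: A=0.00 X=77.81 S=123.66
t=1.01: A=0.00 X=77.81 S=123.66
t=1.26: A=0.00 X=77.81 S=123.66
t=1.51: A=0.00 X=77.81 S=123.66
t=1.77: A=0.00 X=77.81 S=123.66
t=2.02: A=0.00 X=77.81 S=123.66
t=2.27: A=0.00 X=77.81 S=123.66
At T=2.27: A=0.00 X=77.81 S=123.66; the largest is S.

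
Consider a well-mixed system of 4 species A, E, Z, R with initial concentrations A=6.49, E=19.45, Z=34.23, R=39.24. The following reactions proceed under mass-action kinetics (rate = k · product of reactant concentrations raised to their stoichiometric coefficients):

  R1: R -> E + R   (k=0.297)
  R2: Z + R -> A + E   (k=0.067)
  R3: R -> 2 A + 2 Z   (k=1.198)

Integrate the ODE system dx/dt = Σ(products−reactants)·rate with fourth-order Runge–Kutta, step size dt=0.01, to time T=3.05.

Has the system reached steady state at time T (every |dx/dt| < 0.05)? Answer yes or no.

RK4 with dt=0.01: 305 steps to T=3.05. Trajectory (selected grid times):
t=0.00: A=6.49 E=19.45 Z=34.23 R=39.24
t=0.34: A=43.20 E=39.81 Z=34.85 R=11.86
t=0.68: A=54.31 E=45.99 Z=34.98 R=3.56
t=1.02: A=57.65 E=47.85 Z=35.02 R=1.07
t=1.36: A=58.65 E=48.41 Z=35.03 R=0.32
t=1.69: A=58.95 E=48.58 Z=35.03 R=0.10
t=2.03: A=59.04 E=48.63 Z=35.03 R=0.03
t=2.37: A=59.07 E=48.64 Z=35.04 R=0.01
t=2.71: A=59.07 E=48.65 Z=35.04 R=0.00
t=3.05: A=59.08 E=48.65 Z=35.04 R=0.00
Rates at T: R1=0.0002, R2=0.0019, R3=0.0010
dx/dt at T (Σ net stoichiometry × rate): A=+0.0038, E=+0.0021, Z=+0.0000, R=-0.0028
Largest |dx/dt| is |+0.0038| (A) < 0.05 → steady.

Steady state at T: yes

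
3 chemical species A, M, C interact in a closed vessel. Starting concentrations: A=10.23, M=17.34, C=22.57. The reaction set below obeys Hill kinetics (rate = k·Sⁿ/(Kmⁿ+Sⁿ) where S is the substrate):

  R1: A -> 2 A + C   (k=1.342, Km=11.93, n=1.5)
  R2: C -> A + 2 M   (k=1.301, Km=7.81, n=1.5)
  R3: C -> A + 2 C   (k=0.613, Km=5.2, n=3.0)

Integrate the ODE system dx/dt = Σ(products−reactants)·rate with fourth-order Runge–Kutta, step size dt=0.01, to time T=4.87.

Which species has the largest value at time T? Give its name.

Dominant species at T: M

RK4 with dt=0.01: 487 steps to T=4.87. Trajectory (selected grid times):
t=0.00: A=10.23 M=17.34 C=22.57
t=0.54: A=11.48 M=18.51 C=22.65
t=1.08: A=12.76 M=19.68 C=22.76
t=1.62: A=14.06 M=20.85 C=22.89
t=2.16: A=15.39 M=22.02 C=23.05
t=2.71: A=16.78 M=23.22 C=23.24
t=3.25: A=18.16 M=24.39 C=23.44
t=3.79: A=19.55 M=25.57 C=23.66
t=4.33: A=20.97 M=26.76 C=23.90
t=4.87: A=22.41 M=27.94 C=24.15
At T=4.87: A=22.41 M=27.94 C=24.15; the largest is M.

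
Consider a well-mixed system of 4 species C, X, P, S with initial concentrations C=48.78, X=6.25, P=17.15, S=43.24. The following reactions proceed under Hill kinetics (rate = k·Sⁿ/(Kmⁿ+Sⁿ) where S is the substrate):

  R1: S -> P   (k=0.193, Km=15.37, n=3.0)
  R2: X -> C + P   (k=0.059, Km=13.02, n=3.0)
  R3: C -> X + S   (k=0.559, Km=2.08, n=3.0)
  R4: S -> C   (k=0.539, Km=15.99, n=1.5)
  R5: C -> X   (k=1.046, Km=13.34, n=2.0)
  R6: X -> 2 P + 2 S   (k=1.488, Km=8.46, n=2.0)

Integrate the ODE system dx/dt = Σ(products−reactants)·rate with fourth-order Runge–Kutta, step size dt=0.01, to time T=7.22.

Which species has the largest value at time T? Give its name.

RK4 with dt=0.01: 722 steps to T=7.22. Trajectory (selected grid times):
t=0.00: C=48.78 X=6.25 P=17.15 S=43.24
t=0.80: C=47.91 X=7.02 P=18.21 S=44.09
t=1.60: C=47.05 X=7.72 P=19.39 S=45.06
t=2.41: C=46.19 X=8.37 P=20.70 S=46.15
t=3.21: C=45.34 X=8.97 P=22.08 S=47.31
t=4.01: C=44.50 X=9.53 P=23.54 S=48.54
t=4.81: C=43.66 X=10.04 P=25.06 S=49.84
t=5.62: C=42.82 X=10.53 P=26.67 S=51.21
t=6.42: C=42.00 X=10.99 P=28.31 S=52.61
t=7.22: C=41.18 X=11.42 P=29.99 S=54.05
At T=7.22: C=41.18 X=11.42 P=29.99 S=54.05; the largest is S.

Dominant species at T: S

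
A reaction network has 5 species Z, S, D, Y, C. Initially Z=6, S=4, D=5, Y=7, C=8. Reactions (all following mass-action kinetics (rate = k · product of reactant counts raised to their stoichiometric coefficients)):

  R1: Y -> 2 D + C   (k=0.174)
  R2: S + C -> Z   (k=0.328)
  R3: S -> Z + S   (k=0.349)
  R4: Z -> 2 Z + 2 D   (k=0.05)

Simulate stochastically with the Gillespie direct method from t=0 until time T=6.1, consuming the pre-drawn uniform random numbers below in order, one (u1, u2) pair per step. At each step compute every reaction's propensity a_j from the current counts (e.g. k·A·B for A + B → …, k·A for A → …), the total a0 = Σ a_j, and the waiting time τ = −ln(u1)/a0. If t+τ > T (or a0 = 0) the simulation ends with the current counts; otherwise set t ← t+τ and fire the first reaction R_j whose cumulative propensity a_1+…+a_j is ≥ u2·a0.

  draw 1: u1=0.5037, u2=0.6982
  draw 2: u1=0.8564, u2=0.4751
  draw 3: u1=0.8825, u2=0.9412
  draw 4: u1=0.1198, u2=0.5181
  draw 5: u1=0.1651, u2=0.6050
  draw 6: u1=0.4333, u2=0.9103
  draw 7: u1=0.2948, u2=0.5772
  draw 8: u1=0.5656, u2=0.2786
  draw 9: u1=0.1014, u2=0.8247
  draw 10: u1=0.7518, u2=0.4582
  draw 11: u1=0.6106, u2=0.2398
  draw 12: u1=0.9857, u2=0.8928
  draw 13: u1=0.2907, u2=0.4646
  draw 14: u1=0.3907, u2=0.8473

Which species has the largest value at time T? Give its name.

Dominant species at T: D

t=0.000: Z=6 S=4 D=5 Y=7 C=8
Draw 1: a1=1.218, a2=10.496, a3=1.396, a4=0.300, a0=13.410; τ=−ln(0.5037)/13.410=0.051 → t=0.051; u2·a0=0.6982·13.410=9.363; a1=1.218 < 9.363 ≤ a1+a2=11.714 → R2 fires; Z=7 S=3 D=5 Y=7 C=7
Draw 2: a1=1.218, a2=6.888, a3=1.047, a4=0.350, a0=9.503; τ=−ln(0.8564)/9.503=0.016 → t=0.067; u2·a0=0.4751·9.503=4.515; a1=1.218 < 4.515 ≤ a1+a2=8.106 → R2 fires; Z=8 S=2 D=5 Y=7 C=6
Draw 3: a1=1.218, a2=3.936, a3=0.698, a4=0.400, a0=6.252; τ=−ln(0.8825)/6.252=0.020 → t=0.087; u2·a0=0.9412·6.252=5.884; a1+…+a3=5.852 < 5.884 ≤ a1+…+a4=6.252 → R4 fires; Z=9 S=2 D=7 Y=7 C=6
Draw 4: a1=1.218, a2=3.936, a3=0.698, a4=0.450, a0=6.302; τ=−ln(0.1198)/6.302=0.337 → t=0.424; u2·a0=0.5181·6.302=3.265; a1=1.218 < 3.265 ≤ a1+a2=5.154 → R2 fires; Z=10 S=1 D=7 Y=7 C=5
Draw 5: a1=1.218, a2=1.640, a3=0.349, a4=0.500, a0=3.707; τ=−ln(0.1651)/3.707=0.486 → t=0.910; u2·a0=0.6050·3.707=2.243; a1=1.218 < 2.243 ≤ a1+a2=2.858 → R2 fires; Z=11 S=0 D=7 Y=7 C=4
Draw 6: a1=1.218, a2=0.000, a3=0.000, a4=0.550, a0=1.768; τ=−ln(0.4333)/1.768=0.473 → t=1.383; u2·a0=0.9103·1.768=1.609; a1+…+a3=1.218 < 1.609 ≤ a1+…+a4=1.768 → R4 fires; Z=12 S=0 D=9 Y=7 C=4
Draw 7: a1=1.218, a2=0.000, a3=0.000, a4=0.600, a0=1.818; τ=−ln(0.2948)/1.818=0.672 → t=2.055; u2·a0=0.5772·1.818=1.049 ≤ a1=1.218 → R1 fires; Z=12 S=0 D=11 Y=6 C=5
Draw 8: a1=1.044, a2=0.000, a3=0.000, a4=0.600, a0=1.644; τ=−ln(0.5656)/1.644=0.347 → t=2.402; u2·a0=0.2786·1.644=0.458 ≤ a1=1.044 → R1 fires; Z=12 S=0 D=13 Y=5 C=6
Draw 9: a1=0.870, a2=0.000, a3=0.000, a4=0.600, a0=1.470; τ=−ln(0.1014)/1.470=1.557 → t=3.959; u2·a0=0.8247·1.470=1.212; a1+…+a3=0.870 < 1.212 ≤ a1+…+a4=1.470 → R4 fires; Z=13 S=0 D=15 Y=5 C=6
Draw 10: a1=0.870, a2=0.000, a3=0.000, a4=0.650, a0=1.520; τ=−ln(0.7518)/1.520=0.188 → t=4.146; u2·a0=0.4582·1.520=0.696 ≤ a1=0.870 → R1 fires; Z=13 S=0 D=17 Y=4 C=7
Draw 11: a1=0.696, a2=0.000, a3=0.000, a4=0.650, a0=1.346; τ=−ln(0.6106)/1.346=0.367 → t=4.513; u2·a0=0.2398·1.346=0.323 ≤ a1=0.696 → R1 fires; Z=13 S=0 D=19 Y=3 C=8
Draw 12: a1=0.522, a2=0.000, a3=0.000, a4=0.650, a0=1.172; τ=−ln(0.9857)/1.172=0.012 → t=4.525; u2·a0=0.8928·1.172=1.046; a1+…+a3=0.522 < 1.046 ≤ a1+…+a4=1.172 → R4 fires; Z=14 S=0 D=21 Y=3 C=8
Draw 13: a1=0.522, a2=0.000, a3=0.000, a4=0.700, a0=1.222; τ=−ln(0.2907)/1.222=1.011 → t=5.536; u2·a0=0.4646·1.222=0.568; a1+…+a3=0.522 < 0.568 ≤ a1+…+a4=1.222 → R4 fires; Z=15 S=0 D=23 Y=3 C=8
Draw 14: a1=0.522, a2=0.000, a3=0.000, a4=0.750, a0=1.272; τ=−ln(0.3907)/1.272=0.739 → t=6.275 > T=6.1: stop.
At T=6.1: Z=15 S=0 D=23 Y=3 C=8; the largest is D.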